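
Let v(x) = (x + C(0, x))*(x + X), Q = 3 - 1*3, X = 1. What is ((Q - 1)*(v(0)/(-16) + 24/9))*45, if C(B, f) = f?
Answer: -120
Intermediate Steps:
Q = 0 (Q = 3 - 3 = 0)
v(x) = 2*x*(1 + x) (v(x) = (x + x)*(x + 1) = (2*x)*(1 + x) = 2*x*(1 + x))
((Q - 1)*(v(0)/(-16) + 24/9))*45 = ((0 - 1)*((2*0*(1 + 0))/(-16) + 24/9))*45 = -((2*0*1)*(-1/16) + 24*(⅑))*45 = -(0*(-1/16) + 8/3)*45 = -(0 + 8/3)*45 = -1*8/3*45 = -8/3*45 = -120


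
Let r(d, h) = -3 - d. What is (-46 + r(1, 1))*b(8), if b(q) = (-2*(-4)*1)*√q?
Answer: -800*√2 ≈ -1131.4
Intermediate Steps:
b(q) = 8*√q (b(q) = (8*1)*√q = 8*√q)
(-46 + r(1, 1))*b(8) = (-46 + (-3 - 1*1))*(8*√8) = (-46 + (-3 - 1))*(8*(2*√2)) = (-46 - 4)*(16*√2) = -800*√2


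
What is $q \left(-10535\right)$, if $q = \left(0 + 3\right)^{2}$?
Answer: $-94815$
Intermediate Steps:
$q = 9$ ($q = 3^{2} = 9$)
$q \left(-10535\right) = 9 \left(-10535\right) = -94815$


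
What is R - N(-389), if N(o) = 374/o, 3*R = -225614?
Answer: -87762724/1167 ≈ -75204.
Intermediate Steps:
R = -225614/3 (R = (⅓)*(-225614) = -225614/3 ≈ -75205.)
R - N(-389) = -225614/3 - 374/(-389) = -225614/3 - 374*(-1)/389 = -225614/3 - 1*(-374/389) = -225614/3 + 374/389 = -87762724/1167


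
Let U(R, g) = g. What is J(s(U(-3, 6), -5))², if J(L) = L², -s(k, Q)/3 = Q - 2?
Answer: 194481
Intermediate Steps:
s(k, Q) = 6 - 3*Q (s(k, Q) = -3*(Q - 2) = -3*(-2 + Q) = 6 - 3*Q)
J(s(U(-3, 6), -5))² = ((6 - 3*(-5))²)² = ((6 + 15)²)² = (21²)² = 441² = 194481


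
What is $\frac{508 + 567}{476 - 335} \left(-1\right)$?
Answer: $- \frac{1075}{141} \approx -7.6241$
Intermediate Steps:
$\frac{508 + 567}{476 - 335} \left(-1\right) = \frac{1075}{141} \left(-1\right) = - \frac{1075}{141}$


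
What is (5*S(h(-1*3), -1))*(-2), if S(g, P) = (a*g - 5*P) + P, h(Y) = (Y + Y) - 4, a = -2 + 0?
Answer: -240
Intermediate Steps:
a = -2
h(Y) = -4 + 2*Y (h(Y) = 2*Y - 4 = -4 + 2*Y)
S(g, P) = -4*P - 2*g (S(g, P) = (-2*g - 5*P) + P = (-5*P - 2*g) + P = -4*P - 2*g)
(5*S(h(-1*3), -1))*(-2) = (5*(-4*(-1) - 2*(-4 + 2*(-1*3))))*(-2) = (5*(4 - 2*(-4 + 2*(-3))))*(-2) = (5*(4 - 2*(-4 - 6)))*(-2) = (5*(4 - 2*(-10)))*(-2) = (5*(4 + 20))*(-2) = (5*24)*(-2) = 120*(-2) = -240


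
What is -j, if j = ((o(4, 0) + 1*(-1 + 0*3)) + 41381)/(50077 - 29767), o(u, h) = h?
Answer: -4138/2031 ≈ -2.0374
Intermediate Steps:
j = 4138/2031 (j = ((0 + 1*(-1 + 0*3)) + 41381)/(50077 - 29767) = ((0 + 1*(-1 + 0)) + 41381)/20310 = ((0 + 1*(-1)) + 41381)*(1/20310) = ((0 - 1) + 41381)*(1/20310) = (-1 + 41381)*(1/20310) = 41380*(1/20310) = 4138/2031 ≈ 2.0374)
-j = -1*4138/2031 = -4138/2031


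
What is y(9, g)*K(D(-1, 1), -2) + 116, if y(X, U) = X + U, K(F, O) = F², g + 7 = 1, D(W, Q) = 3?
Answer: 143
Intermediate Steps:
g = -6 (g = -7 + 1 = -6)
y(X, U) = U + X
y(9, g)*K(D(-1, 1), -2) + 116 = (-6 + 9)*3² + 116 = 3*9 + 116 = 27 + 116 = 143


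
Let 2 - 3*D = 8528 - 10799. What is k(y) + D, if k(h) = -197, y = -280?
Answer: 1682/3 ≈ 560.67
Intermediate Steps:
D = 2273/3 (D = ⅔ - (8528 - 10799)/3 = ⅔ - ⅓*(-2271) = ⅔ + 757 = 2273/3 ≈ 757.67)
k(y) + D = -197 + 2273/3 = 1682/3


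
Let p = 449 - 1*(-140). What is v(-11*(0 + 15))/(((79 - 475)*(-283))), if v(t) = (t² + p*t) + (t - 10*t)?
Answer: -2075/3396 ≈ -0.61101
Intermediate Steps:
p = 589 (p = 449 + 140 = 589)
v(t) = t² + 580*t (v(t) = (t² + 589*t) + (t - 10*t) = (t² + 589*t) - 9*t = t² + 580*t)
v(-11*(0 + 15))/(((79 - 475)*(-283))) = ((-11*(0 + 15))*(580 - 11*(0 + 15)))/(((79 - 475)*(-283))) = ((-11*15)*(580 - 11*15))/((-396*(-283))) = -165*(580 - 165)/112068 = -165*415*(1/112068) = -68475*1/112068 = -2075/3396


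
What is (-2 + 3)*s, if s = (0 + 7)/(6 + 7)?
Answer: 7/13 ≈ 0.53846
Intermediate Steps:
s = 7/13 ≈ 0.53846
(-2 + 3)*s = (-2 + 3)*(7/13) = 1*(7/13) = 7/13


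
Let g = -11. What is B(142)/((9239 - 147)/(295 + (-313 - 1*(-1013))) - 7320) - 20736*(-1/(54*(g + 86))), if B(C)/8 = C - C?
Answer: 128/25 ≈ 5.1200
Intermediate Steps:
B(C) = 0 (B(C) = 8*(C - C) = 8*0 = 0)
B(142)/((9239 - 147)/(295 + (-313 - 1*(-1013))) - 7320) - 20736*(-1/(54*(g + 86))) = 0/((9239 - 147)/(295 + (-313 - 1*(-1013))) - 7320) - 20736*(-1/(54*(-11 + 86))) = 0/(9092/(295 + (-313 + 1013)) - 7320) - 20736/((-54*75)) = 0/(9092/(295 + 700) - 7320) - 20736/(-4050) = 0/(9092/995 - 7320) - 20736*(-1/4050) = 0/(9092*(1/995) - 7320) + 128/25 = 0/(9092/995 - 7320) + 128/25 = 0/(-7274308/995) + 128/25 = 0*(-995/7274308) + 128/25 = 0 + 128/25 = 128/25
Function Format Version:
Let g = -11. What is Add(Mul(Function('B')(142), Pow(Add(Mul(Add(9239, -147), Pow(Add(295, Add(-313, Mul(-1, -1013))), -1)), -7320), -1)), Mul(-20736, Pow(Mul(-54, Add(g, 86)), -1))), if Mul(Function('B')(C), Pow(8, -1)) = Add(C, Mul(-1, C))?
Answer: Rational(128, 25) ≈ 5.1200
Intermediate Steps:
Function('B')(C) = 0 (Function('B')(C) = Mul(8, Add(C, Mul(-1, C))) = Mul(8, 0) = 0)
Add(Mul(Function('B')(142), Pow(Add(Mul(Add(9239, -147), Pow(Add(295, Add(-313, Mul(-1, -1013))), -1)), -7320), -1)), Mul(-20736, Pow(Mul(-54, Add(g, 86)), -1))) = Add(Mul(0, Pow(Add(Mul(Add(9239, -147), Pow(Add(295, Add(-313, Mul(-1, -1013))), -1)), -7320), -1)), Mul(-20736, Pow(Mul(-54, Add(-11, 86)), -1))) = Add(Mul(0, Pow(Add(Mul(9092, Pow(Add(295, Add(-313, 1013)), -1)), -7320), -1)), Mul(-20736, Pow(Mul(-54, 75), -1))) = Add(Mul(0, Pow(Add(Mul(9092, Pow(Add(295, 700), -1)), -7320), -1)), Mul(-20736, Pow(-4050, -1))) = Add(Mul(0, Pow(Add(Mul(9092, Pow(995, -1)), -7320), -1)), Mul(-20736, Rational(-1, 4050))) = Add(Mul(0, Pow(Add(Mul(9092, Rational(1, 995)), -7320), -1)), Rational(128, 25)) = Add(Mul(0, Pow(Add(Rational(9092, 995), -7320), -1)), Rational(128, 25)) = Add(Mul(0, Pow(Rational(-7274308, 995), -1)), Rational(128, 25)) = Add(Mul(0, Rational(-995, 7274308)), Rational(128, 25)) = Add(0, Rational(128, 25)) = Rational(128, 25)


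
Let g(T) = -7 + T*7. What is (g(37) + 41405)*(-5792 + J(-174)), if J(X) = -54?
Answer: -243526822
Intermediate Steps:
g(T) = -7 + 7*T
(g(37) + 41405)*(-5792 + J(-174)) = ((-7 + 7*37) + 41405)*(-5792 - 54) = ((-7 + 259) + 41405)*(-5846) = (252 + 41405)*(-5846) = 41657*(-5846) = -243526822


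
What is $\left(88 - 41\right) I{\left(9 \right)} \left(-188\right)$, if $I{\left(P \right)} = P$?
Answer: $-79524$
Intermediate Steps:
$\left(88 - 41\right) I{\left(9 \right)} \left(-188\right) = \left(88 - 41\right) 9 \left(-188\right) = 47 \cdot 9 \left(-188\right) = 423 \left(-188\right) = -79524$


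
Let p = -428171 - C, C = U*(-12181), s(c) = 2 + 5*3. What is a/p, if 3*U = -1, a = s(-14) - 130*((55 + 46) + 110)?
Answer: 82239/1296694 ≈ 0.063422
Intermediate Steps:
s(c) = 17 (s(c) = 2 + 15 = 17)
a = -27413 (a = 17 - 130*((55 + 46) + 110) = 17 - 130*(101 + 110) = 17 - 130*211 = 17 - 27430 = -27413)
U = -⅓ (U = (⅓)*(-1) = -⅓ ≈ -0.33333)
C = 12181/3 (C = -⅓*(-12181) = 12181/3 ≈ 4060.3)
p = -1296694/3 (p = -428171 - 1*12181/3 = -428171 - 12181/3 = -1296694/3 ≈ -4.3223e+5)
a/p = -27413/(-1296694/3) = -27413*(-3/1296694) = 82239/1296694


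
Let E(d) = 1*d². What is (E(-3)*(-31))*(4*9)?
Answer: -10044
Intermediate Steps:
E(d) = d²
(E(-3)*(-31))*(4*9) = ((-3)²*(-31))*(4*9) = (9*(-31))*36 = -279*36 = -10044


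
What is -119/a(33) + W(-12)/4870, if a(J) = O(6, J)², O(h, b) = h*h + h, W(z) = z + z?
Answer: -44419/613620 ≈ -0.072388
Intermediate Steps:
W(z) = 2*z
O(h, b) = h + h² (O(h, b) = h² + h = h + h²)
a(J) = 1764 (a(J) = (6*(1 + 6))² = (6*7)² = 42² = 1764)
-119/a(33) + W(-12)/4870 = -119/1764 + (2*(-12))/4870 = -119*1/1764 - 24*1/4870 = -17/252 - 12/2435 = -44419/613620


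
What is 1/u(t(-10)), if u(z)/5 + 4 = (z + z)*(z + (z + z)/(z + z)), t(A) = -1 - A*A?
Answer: 1/100980 ≈ 9.9030e-6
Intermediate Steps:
t(A) = -1 - A²
u(z) = -20 + 10*z*(1 + z) (u(z) = -20 + 5*((z + z)*(z + (z + z)/(z + z))) = -20 + 5*((2*z)*(z + (2*z)/((2*z)))) = -20 + 5*((2*z)*(z + (2*z)*(1/(2*z)))) = -20 + 5*((2*z)*(z + 1)) = -20 + 5*((2*z)*(1 + z)) = -20 + 5*(2*z*(1 + z)) = -20 + 10*z*(1 + z))
1/u(t(-10)) = 1/(-20 + 10*(-1 - 1*(-10)²) + 10*(-1 - 1*(-10)²)²) = 1/(-20 + 10*(-1 - 1*100) + 10*(-1 - 1*100)²) = 1/(-20 + 10*(-1 - 100) + 10*(-1 - 100)²) = 1/(-20 + 10*(-101) + 10*(-101)²) = 1/(-20 - 1010 + 10*10201) = 1/(-20 - 1010 + 102010) = 1/100980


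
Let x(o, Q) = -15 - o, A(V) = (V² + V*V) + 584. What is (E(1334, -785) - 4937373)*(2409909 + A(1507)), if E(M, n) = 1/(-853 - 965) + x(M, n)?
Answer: -62424509892932827/1818 ≈ -3.4337e+13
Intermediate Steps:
A(V) = 584 + 2*V² (A(V) = (V² + V²) + 584 = 2*V² + 584 = 584 + 2*V²)
E(M, n) = -27271/1818 - M (E(M, n) = 1/(-853 - 965) + (-15 - M) = 1/(-1818) + (-15 - M) = -1/1818 + (-15 - M) = -27271/1818 - M)
(E(1334, -785) - 4937373)*(2409909 + A(1507)) = ((-27271/1818 - 1*1334) - 4937373)*(2409909 + (584 + 2*1507²)) = ((-27271/1818 - 1334) - 4937373)*(2409909 + (584 + 2*2271049)) = (-2452483/1818 - 4937373)*(2409909 + (584 + 4542098)) = -8978596597*(2409909 + 4542682)/1818 = -8978596597/1818*6952591 = -62424509892932827/1818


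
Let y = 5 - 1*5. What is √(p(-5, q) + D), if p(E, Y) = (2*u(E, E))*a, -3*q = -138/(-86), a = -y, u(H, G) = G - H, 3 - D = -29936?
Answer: 7*√611 ≈ 173.03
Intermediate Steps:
y = 0 (y = 5 - 5 = 0)
D = 29939 (D = 3 - 1*(-29936) = 3 + 29936 = 29939)
a = 0 (a = -1*0 = 0)
q = -23/43 (q = -(-46)/(-86) = -(-46)*(-1)/86 = -⅓*69/43 = -23/43 ≈ -0.53488)
p(E, Y) = 0 (p(E, Y) = (2*(E - E))*0 = (2*0)*0 = 0*0 = 0)
√(p(-5, q) + D) = √(0 + 29939) = √29939 = 7*√611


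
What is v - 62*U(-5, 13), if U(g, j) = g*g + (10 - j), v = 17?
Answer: -1347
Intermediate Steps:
U(g, j) = 10 + g² - j (U(g, j) = g² + (10 - j) = 10 + g² - j)
v - 62*U(-5, 13) = 17 - 62*(10 + (-5)² - 1*13) = 17 - 62*(10 + 25 - 13) = 17 - 62*22 = 17 - 1364 = -1347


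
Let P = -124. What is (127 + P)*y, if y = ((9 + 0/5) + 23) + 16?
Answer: 144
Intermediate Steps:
y = 48 (y = ((9 + 0*(⅕)) + 23) + 16 = ((9 + 0) + 23) + 16 = (9 + 23) + 16 = 32 + 16 = 48)
(127 + P)*y = (127 - 124)*48 = 3*48 = 144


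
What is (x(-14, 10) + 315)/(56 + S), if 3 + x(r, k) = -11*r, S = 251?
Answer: 466/307 ≈ 1.5179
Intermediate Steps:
x(r, k) = -3 - 11*r
(x(-14, 10) + 315)/(56 + S) = ((-3 - 11*(-14)) + 315)/(56 + 251) = ((-3 + 154) + 315)/307 = (151 + 315)*(1/307) = 466*(1/307) = 466/307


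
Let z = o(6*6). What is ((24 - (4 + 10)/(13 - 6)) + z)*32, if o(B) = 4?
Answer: 832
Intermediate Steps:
z = 4
((24 - (4 + 10)/(13 - 6)) + z)*32 = ((24 - (4 + 10)/(13 - 6)) + 4)*32 = ((24 - 14/7) + 4)*32 = ((24 - 1*2) + 4)*32 = ((24 - 2) + 4)*32 = (22 + 4)*32 = 26*32 = 832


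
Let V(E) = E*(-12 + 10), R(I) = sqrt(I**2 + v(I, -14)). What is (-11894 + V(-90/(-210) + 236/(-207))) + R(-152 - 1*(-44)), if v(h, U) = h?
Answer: -17232344/1449 + 6*sqrt(321) ≈ -11785.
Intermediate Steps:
R(I) = sqrt(I + I**2) (R(I) = sqrt(I**2 + I) = sqrt(I + I**2))
V(E) = -2*E (V(E) = E*(-2) = -2*E)
(-11894 + V(-90/(-210) + 236/(-207))) + R(-152 - 1*(-44)) = (-11894 - 2*(-90/(-210) + 236/(-207))) + sqrt((-152 - 1*(-44))*(1 + (-152 - 1*(-44)))) = (-11894 - 2*(-90*(-1/210) + 236*(-1/207))) + sqrt((-152 + 44)*(1 + (-152 + 44))) = (-11894 - 2*(3/7 - 236/207)) + sqrt(-108*(1 - 108)) = (-11894 - 2*(-1031/1449)) + sqrt(-108*(-107)) = (-11894 + 2062/1449) + sqrt(11556) = -17232344/1449 + 6*sqrt(321)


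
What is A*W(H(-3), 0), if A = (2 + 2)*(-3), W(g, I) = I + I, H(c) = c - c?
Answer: 0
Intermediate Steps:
H(c) = 0
W(g, I) = 2*I
A = -12 (A = 4*(-3) = -12)
A*W(H(-3), 0) = -24*0 = -12*0 = 0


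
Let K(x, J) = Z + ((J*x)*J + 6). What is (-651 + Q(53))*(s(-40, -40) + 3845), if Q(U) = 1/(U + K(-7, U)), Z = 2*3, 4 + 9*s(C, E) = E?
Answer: -440939571739/176382 ≈ -2.4999e+6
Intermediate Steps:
s(C, E) = -4/9 + E/9
Z = 6
K(x, J) = 12 + x*J² (K(x, J) = 6 + ((J*x)*J + 6) = 6 + (x*J² + 6) = 6 + (6 + x*J²) = 12 + x*J²)
Q(U) = 1/(12 + U - 7*U²) (Q(U) = 1/(U + (12 - 7*U²)) = 1/(12 + U - 7*U²))
(-651 + Q(53))*(s(-40, -40) + 3845) = (-651 + 1/(12 + 53 - 7*53²))*((-4/9 + (⅑)*(-40)) + 3845) = (-651 + 1/(12 + 53 - 7*2809))*((-4/9 - 40/9) + 3845) = (-651 + 1/(12 + 53 - 19663))*(-44/9 + 3845) = (-651 + 1/(-19598))*(34561/9) = (-651 - 1/19598)*(34561/9) = -12758299/19598*34561/9 = -440939571739/176382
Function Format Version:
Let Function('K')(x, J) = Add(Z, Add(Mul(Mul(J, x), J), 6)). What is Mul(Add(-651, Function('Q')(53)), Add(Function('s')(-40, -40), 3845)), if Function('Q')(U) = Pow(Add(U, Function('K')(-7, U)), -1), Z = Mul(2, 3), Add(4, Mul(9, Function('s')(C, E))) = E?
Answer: Rational(-440939571739, 176382) ≈ -2.4999e+6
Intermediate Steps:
Function('s')(C, E) = Add(Rational(-4, 9), Mul(Rational(1, 9), E))
Z = 6
Function('K')(x, J) = Add(12, Mul(x, Pow(J, 2))) (Function('K')(x, J) = Add(6, Add(Mul(Mul(J, x), J), 6)) = Add(6, Add(Mul(x, Pow(J, 2)), 6)) = Add(6, Add(6, Mul(x, Pow(J, 2)))) = Add(12, Mul(x, Pow(J, 2))))
Function('Q')(U) = Pow(Add(12, U, Mul(-7, Pow(U, 2))), -1) (Function('Q')(U) = Pow(Add(U, Add(12, Mul(-7, Pow(U, 2)))), -1) = Pow(Add(12, U, Mul(-7, Pow(U, 2))), -1))
Mul(Add(-651, Function('Q')(53)), Add(Function('s')(-40, -40), 3845)) = Mul(Add(-651, Pow(Add(12, 53, Mul(-7, Pow(53, 2))), -1)), Add(Add(Rational(-4, 9), Mul(Rational(1, 9), -40)), 3845)) = Mul(Add(-651, Pow(Add(12, 53, Mul(-7, 2809)), -1)), Add(Add(Rational(-4, 9), Rational(-40, 9)), 3845)) = Mul(Add(-651, Pow(Add(12, 53, -19663), -1)), Add(Rational(-44, 9), 3845)) = Mul(Add(-651, Pow(-19598, -1)), Rational(34561, 9)) = Mul(Add(-651, Rational(-1, 19598)), Rational(34561, 9)) = Mul(Rational(-12758299, 19598), Rational(34561, 9)) = Rational(-440939571739, 176382)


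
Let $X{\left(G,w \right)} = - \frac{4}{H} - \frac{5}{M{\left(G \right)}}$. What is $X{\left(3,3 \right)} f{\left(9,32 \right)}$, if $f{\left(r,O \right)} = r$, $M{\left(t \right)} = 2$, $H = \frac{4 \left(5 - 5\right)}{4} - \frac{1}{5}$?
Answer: $\frac{315}{2} \approx 157.5$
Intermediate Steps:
$H = - \frac{1}{5}$ ($H = 4 \cdot 0 \cdot \frac{1}{4} - \frac{1}{5} = 0 \cdot \frac{1}{4} - \frac{1}{5} = 0 - \frac{1}{5} = - \frac{1}{5} \approx -0.2$)
$X{\left(G,w \right)} = \frac{35}{2}$ ($X{\left(G,w \right)} = - \frac{4}{- \frac{1}{5}} - \frac{5}{2} = \left(-4\right) \left(-5\right) - \frac{5}{2} = 20 - \frac{5}{2} = \frac{35}{2}$)
$X{\left(3,3 \right)} f{\left(9,32 \right)} = \frac{35}{2} \cdot 9 = \frac{315}{2}$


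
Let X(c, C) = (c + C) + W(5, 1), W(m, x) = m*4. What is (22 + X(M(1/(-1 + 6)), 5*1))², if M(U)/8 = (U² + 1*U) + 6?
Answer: 5870929/625 ≈ 9393.5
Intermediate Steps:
W(m, x) = 4*m
M(U) = 48 + 8*U + 8*U² (M(U) = 8*((U² + 1*U) + 6) = 8*((U² + U) + 6) = 8*((U + U²) + 6) = 8*(6 + U + U²) = 48 + 8*U + 8*U²)
X(c, C) = 20 + C + c (X(c, C) = (c + C) + 4*5 = (C + c) + 20 = 20 + C + c)
(22 + X(M(1/(-1 + 6)), 5*1))² = (22 + (20 + 5*1 + (48 + 8/(-1 + 6) + 8*(1/(-1 + 6))²)))² = (22 + (20 + 5 + (48 + 8/5 + 8*(1/5)²)))² = (22 + (20 + 5 + (48 + 8*(⅕) + 8*(⅕)²)))² = (22 + (20 + 5 + (48 + 8/5 + 8*(1/25))))² = (22 + (20 + 5 + (48 + 8/5 + 8/25)))² = (22 + (20 + 5 + 1248/25))² = (22 + 1873/25)² = (2423/25)² = 5870929/625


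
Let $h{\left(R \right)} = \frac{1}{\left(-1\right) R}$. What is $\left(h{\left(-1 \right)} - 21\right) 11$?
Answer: $-220$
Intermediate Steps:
$h{\left(R \right)} = - \frac{1}{R}$
$\left(h{\left(-1 \right)} - 21\right) 11 = \left(- \frac{1}{-1} - 21\right) 11 = \left(\left(-1\right) \left(-1\right) - 21\right) 11 = \left(1 - 21\right) 11 = \left(-20\right) 11 = -220$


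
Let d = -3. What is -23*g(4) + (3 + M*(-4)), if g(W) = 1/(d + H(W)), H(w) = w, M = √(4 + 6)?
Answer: -20 - 4*√10 ≈ -32.649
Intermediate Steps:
M = √10 ≈ 3.1623
g(W) = 1/(-3 + W)
-23*g(4) + (3 + M*(-4)) = -23/(-3 + 4) + (3 + √10*(-4)) = -23/1 + (3 - 4*√10) = -23*1 + (3 - 4*√10) = -23 + (3 - 4*√10) = -20 - 4*√10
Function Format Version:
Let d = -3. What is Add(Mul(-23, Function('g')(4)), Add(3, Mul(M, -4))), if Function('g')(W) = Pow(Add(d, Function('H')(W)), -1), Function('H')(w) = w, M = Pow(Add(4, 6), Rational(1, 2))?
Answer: Add(-20, Mul(-4, Pow(10, Rational(1, 2)))) ≈ -32.649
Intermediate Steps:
M = Pow(10, Rational(1, 2)) ≈ 3.1623
Function('g')(W) = Pow(Add(-3, W), -1)
Add(Mul(-23, Function('g')(4)), Add(3, Mul(M, -4))) = Add(Mul(-23, Pow(Add(-3, 4), -1)), Add(3, Mul(Pow(10, Rational(1, 2)), -4))) = Add(Mul(-23, Pow(1, -1)), Add(3, Mul(-4, Pow(10, Rational(1, 2))))) = Add(Mul(-23, 1), Add(3, Mul(-4, Pow(10, Rational(1, 2))))) = Add(-23, Add(3, Mul(-4, Pow(10, Rational(1, 2))))) = Add(-20, Mul(-4, Pow(10, Rational(1, 2))))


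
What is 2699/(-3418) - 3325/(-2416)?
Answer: 2422033/4128944 ≈ 0.58660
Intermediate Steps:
2699/(-3418) - 3325/(-2416) = 2699*(-1/3418) - 3325*(-1/2416) = -2699/3418 + 3325/2416 = 2422033/4128944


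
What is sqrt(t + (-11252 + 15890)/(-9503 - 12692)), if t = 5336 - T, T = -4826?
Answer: 118*sqrt(359514610)/22195 ≈ 100.81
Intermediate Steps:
t = 10162 (t = 5336 - 1*(-4826) = 5336 + 4826 = 10162)
sqrt(t + (-11252 + 15890)/(-9503 - 12692)) = sqrt(10162 + (-11252 + 15890)/(-9503 - 12692)) = sqrt(10162 + 4638/(-22195)) = sqrt(10162 + 4638*(-1/22195)) = sqrt(10162 - 4638/22195) = sqrt(225540952/22195) = 118*sqrt(359514610)/22195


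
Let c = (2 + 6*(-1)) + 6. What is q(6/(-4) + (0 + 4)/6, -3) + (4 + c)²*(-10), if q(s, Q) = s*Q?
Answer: -715/2 ≈ -357.50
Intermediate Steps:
q(s, Q) = Q*s
c = 2 (c = (2 - 6) + 6 = -4 + 6 = 2)
q(6/(-4) + (0 + 4)/6, -3) + (4 + c)²*(-10) = -3*(6/(-4) + (0 + 4)/6) + (4 + 2)²*(-10) = -3*(6*(-¼) + 4*(⅙)) + 6²*(-10) = -3*(-3/2 + ⅔) + 36*(-10) = -3*(-⅚) - 360 = 5/2 - 360 = -715/2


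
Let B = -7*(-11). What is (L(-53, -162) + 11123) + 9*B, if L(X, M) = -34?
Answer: 11782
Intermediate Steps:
B = 77
(L(-53, -162) + 11123) + 9*B = (-34 + 11123) + 9*77 = 11089 + 693 = 11782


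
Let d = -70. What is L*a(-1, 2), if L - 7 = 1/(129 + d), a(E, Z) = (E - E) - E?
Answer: 414/59 ≈ 7.0170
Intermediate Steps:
a(E, Z) = -E (a(E, Z) = 0 - E = -E)
L = 414/59 (L = 7 + 1/(129 - 70) = 7 + 1/59 = 414/59 ≈ 7.0170)
L*a(-1, 2) = 414*(-1*(-1))/59 = (414/59)*1 = 414/59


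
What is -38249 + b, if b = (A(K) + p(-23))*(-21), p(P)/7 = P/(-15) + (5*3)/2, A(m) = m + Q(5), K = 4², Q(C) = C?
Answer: -400179/10 ≈ -40018.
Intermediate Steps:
K = 16
A(m) = 5 + m (A(m) = m + 5 = 5 + m)
p(P) = 105/2 - 7*P/15 (p(P) = 7*(P/(-15) + (5*3)/2) = 7*(P*(-1/15) + 15*(½)) = 7*(-P/15 + 15/2) = 7*(15/2 - P/15) = 105/2 - 7*P/15)
b = -17689/10 (b = ((5 + 16) + (105/2 - 7/15*(-23)))*(-21) = (21 + (105/2 + 161/15))*(-21) = (21 + 1897/30)*(-21) = (2527/30)*(-21) = -17689/10 ≈ -1768.9)
-38249 + b = -38249 - 17689/10 = -400179/10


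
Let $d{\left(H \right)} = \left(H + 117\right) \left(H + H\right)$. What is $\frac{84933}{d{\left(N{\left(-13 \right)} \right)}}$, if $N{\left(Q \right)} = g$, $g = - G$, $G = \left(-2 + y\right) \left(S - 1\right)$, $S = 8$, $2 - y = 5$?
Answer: $\frac{84933}{10640} \approx 7.9824$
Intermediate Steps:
$y = -3$ ($y = 2 - 5 = -3$)
$G = -35$ ($G = \left(-2 - 3\right) \left(8 - 1\right) = \left(-5\right) 7 = -35$)
$g = 35$ ($g = \left(-1\right) \left(-35\right) = 35$)
$N{\left(Q \right)} = 35$
$d{\left(H \right)} = 2 H \left(117 + H\right)$ ($d{\left(H \right)} = \left(117 + H\right) 2 H = 2 H \left(117 + H\right)$)
$\frac{84933}{d{\left(N{\left(-13 \right)} \right)}} = \frac{84933}{2 \cdot 35 \left(117 + 35\right)} = \frac{84933}{2 \cdot 35 \cdot 152} = \frac{84933}{10640}$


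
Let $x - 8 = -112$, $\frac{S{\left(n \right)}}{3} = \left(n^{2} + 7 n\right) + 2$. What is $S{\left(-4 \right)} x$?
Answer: $3120$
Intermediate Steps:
$S{\left(n \right)} = 6 + 3 n^{2} + 21 n$ ($S{\left(n \right)} = 3 \left(\left(n^{2} + 7 n\right) + 2\right) = 3 \left(2 + n^{2} + 7 n\right) = 6 + 3 n^{2} + 21 n$)
$x = -104$ ($x = 8 - 112 = -104$)
$S{\left(-4 \right)} x = \left(6 + 3 \left(-4\right)^{2} + 21 \left(-4\right)\right) \left(-104\right) = \left(6 + 3 \cdot 16 - 84\right) \left(-104\right) = \left(6 + 48 - 84\right) \left(-104\right) = \left(-30\right) \left(-104\right) = 3120$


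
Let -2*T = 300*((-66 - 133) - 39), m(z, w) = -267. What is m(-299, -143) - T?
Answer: -35967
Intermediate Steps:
T = 35700 (T = -150*((-66 - 133) - 39) = -150*(-199 - 39) = -150*(-238) = -½*(-71400) = 35700)
m(-299, -143) - T = -267 - 1*35700 = -267 - 35700 = -35967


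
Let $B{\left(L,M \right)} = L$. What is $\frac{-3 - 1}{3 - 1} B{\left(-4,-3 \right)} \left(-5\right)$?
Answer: $-40$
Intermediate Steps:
$\frac{-3 - 1}{3 - 1} B{\left(-4,-3 \right)} \left(-5\right) = \frac{-3 - 1}{3 - 1} \left(-4\right) \left(-5\right) = - \frac{4}{2} \left(-4\right) \left(-5\right) = \left(-4\right) \frac{1}{2} \left(-4\right) \left(-5\right) = \left(-2\right) \left(-4\right) \left(-5\right) = 8 \left(-5\right) = -40$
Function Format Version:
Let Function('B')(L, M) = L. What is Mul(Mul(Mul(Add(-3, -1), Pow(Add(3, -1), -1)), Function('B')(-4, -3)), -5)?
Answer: -40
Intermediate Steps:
Mul(Mul(Mul(Add(-3, -1), Pow(Add(3, -1), -1)), Function('B')(-4, -3)), -5) = Mul(Mul(Mul(Add(-3, -1), Pow(Add(3, -1), -1)), -4), -5) = Mul(Mul(Mul(-4, Pow(2, -1)), -4), -5) = Mul(Mul(Mul(-4, Rational(1, 2)), -4), -5) = Mul(Mul(-2, -4), -5) = Mul(8, -5) = -40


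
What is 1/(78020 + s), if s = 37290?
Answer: 1/115310 ≈ 8.6723e-6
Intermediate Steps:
1/(78020 + s) = 1/(78020 + 37290) = 1/115310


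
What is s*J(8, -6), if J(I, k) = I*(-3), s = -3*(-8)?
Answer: -576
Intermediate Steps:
s = 24
J(I, k) = -3*I
s*J(8, -6) = 24*(-3*8) = 24*(-24) = -576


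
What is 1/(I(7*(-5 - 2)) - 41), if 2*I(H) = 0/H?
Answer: -1/41 ≈ -0.024390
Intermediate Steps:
I(H) = 0 (I(H) = (0/H)/2 = (½)*0 = 0)
1/(I(7*(-5 - 2)) - 41) = 1/(0 - 41) = 1/(-41) = -1/41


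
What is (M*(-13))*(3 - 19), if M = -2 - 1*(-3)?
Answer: 208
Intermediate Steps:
M = 1 (M = -2 + 3 = 1)
(M*(-13))*(3 - 19) = (1*(-13))*(3 - 19) = -13*(-16) = 208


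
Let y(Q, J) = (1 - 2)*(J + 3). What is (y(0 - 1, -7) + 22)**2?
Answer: 676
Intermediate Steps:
y(Q, J) = -3 - J (y(Q, J) = -(3 + J) = -3 - J)
(y(0 - 1, -7) + 22)**2 = ((-3 - 1*(-7)) + 22)**2 = ((-3 + 7) + 22)**2 = (4 + 22)**2 = 26**2 = 676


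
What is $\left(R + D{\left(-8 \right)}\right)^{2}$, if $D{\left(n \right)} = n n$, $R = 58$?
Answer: $14884$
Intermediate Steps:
$D{\left(n \right)} = n^{2}$
$\left(R + D{\left(-8 \right)}\right)^{2} = \left(58 + \left(-8\right)^{2}\right)^{2} = \left(58 + 64\right)^{2} = 122^{2} = 14884$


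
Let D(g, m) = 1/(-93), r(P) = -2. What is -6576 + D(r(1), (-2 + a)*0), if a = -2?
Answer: -611569/93 ≈ -6576.0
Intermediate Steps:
D(g, m) = -1/93
-6576 + D(r(1), (-2 + a)*0) = -6576 - 1/93 = -611569/93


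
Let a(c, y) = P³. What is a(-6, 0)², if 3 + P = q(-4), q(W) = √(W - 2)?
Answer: (3 - I*√6)⁶ ≈ -1917.0 + 2777.7*I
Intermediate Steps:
q(W) = √(-2 + W)
P = -3 + I*√6 (P = -3 + √(-2 - 4) = -3 + √(-6) = -3 + I*√6 ≈ -3.0 + 2.4495*I)
a(c, y) = (-3 + I*√6)³
a(-6, 0)² = (27 + 21*I*√6)²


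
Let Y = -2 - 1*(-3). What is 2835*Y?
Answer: 2835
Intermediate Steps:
Y = 1 (Y = -2 + 3 = 1)
2835*Y = 2835*1 = 2835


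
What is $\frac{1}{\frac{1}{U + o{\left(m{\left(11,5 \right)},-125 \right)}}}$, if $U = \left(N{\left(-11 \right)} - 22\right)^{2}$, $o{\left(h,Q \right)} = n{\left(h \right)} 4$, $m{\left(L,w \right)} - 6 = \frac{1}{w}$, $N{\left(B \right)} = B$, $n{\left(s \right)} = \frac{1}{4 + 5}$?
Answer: $\frac{9805}{9} \approx 1089.4$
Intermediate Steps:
$n{\left(s \right)} = \frac{1}{9}$
$m{\left(L,w \right)} = 6 + \frac{1}{w}$
$o{\left(h,Q \right)} = \frac{4}{9}$ ($o{\left(h,Q \right)} = \frac{1}{9} \cdot 4 = \frac{4}{9}$)
$U = 1089$ ($U = \left(-11 - 22\right)^{2} = \left(-33\right)^{2} = 1089$)
$\frac{1}{\frac{1}{U + o{\left(m{\left(11,5 \right)},-125 \right)}}} = \frac{1}{\frac{1}{1089 + \frac{4}{9}}} = \frac{1}{\frac{1}{\frac{9805}{9}}} = \frac{1}{\frac{9}{9805}} = \frac{9805}{9}$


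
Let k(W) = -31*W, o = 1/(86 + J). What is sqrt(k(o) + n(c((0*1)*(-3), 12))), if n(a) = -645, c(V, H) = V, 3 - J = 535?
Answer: I*sqrt(128286994)/446 ≈ 25.395*I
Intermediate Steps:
J = -532 (J = 3 - 1*535 = 3 - 535 = -532)
o = -1/446 (o = 1/(86 - 532) = 1/(-446) = -1/446 ≈ -0.0022422)
sqrt(k(o) + n(c((0*1)*(-3), 12))) = sqrt(-31*(-1/446) - 645) = sqrt(31/446 - 645) = sqrt(-287639/446) = I*sqrt(128286994)/446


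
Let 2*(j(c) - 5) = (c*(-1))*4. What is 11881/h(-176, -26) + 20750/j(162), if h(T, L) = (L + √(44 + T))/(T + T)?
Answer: 4333708866/32219 + 1045528*I*√33/101 ≈ 1.3451e+5 + 59466.0*I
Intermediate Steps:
j(c) = 5 - 2*c (j(c) = 5 + ((c*(-1))*4)/2 = 5 + (-c*4)/2 = 5 + (-4*c)/2 = 5 - 2*c)
h(T, L) = (L + √(44 + T))/(2*T) (h(T, L) = (L + √(44 + T))/((2*T)) = (L + √(44 + T))*(1/(2*T)) = (L + √(44 + T))/(2*T))
11881/h(-176, -26) + 20750/j(162) = 11881/(((½)*(-26 + √(44 - 176))/(-176))) + 20750/(5 - 2*162) = 11881/(((½)*(-1/176)*(-26 + √(-132)))) + 20750/(5 - 324) = 11881/(((½)*(-1/176)*(-26 + 2*I*√33))) + 20750/(-319) = 11881/(13/176 - I*√33/176) + 20750*(-1/319) = 11881/(13/176 - I*√33/176) - 20750/319 = -20750/319 + 11881/(13/176 - I*√33/176)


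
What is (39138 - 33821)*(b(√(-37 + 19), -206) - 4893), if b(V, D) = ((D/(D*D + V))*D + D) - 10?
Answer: 5317*(-15327*√2 + 216763088*I)/(-42436*I + 3*√2) ≈ -2.7159e+7 - 0.53158*I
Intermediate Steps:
b(V, D) = -10 + D + D²/(V + D²) (b(V, D) = ((D/(D² + V))*D + D) - 10 = ((D/(V + D²))*D + D) - 10 = (D²/(V + D²) + D) - 10 = (D + D²/(V + D²)) - 10 = -10 + D + D²/(V + D²))
(39138 - 33821)*(b(√(-37 + 19), -206) - 4893) = (39138 - 33821)*(((-206)³ - 10*√(-37 + 19) - 9*(-206)² - 206*√(-37 + 19))/(√(-37 + 19) + (-206)²) - 4893) = 5317*((-8741816 - 30*I*√2 - 9*42436 - 618*I*√2)/(√(-18) + 42436) - 4893) = 5317*((-8741816 - 30*I*√2 - 381924 - 618*I*√2)/(3*I*√2 + 42436) - 4893) = 5317*((-8741816 - 30*I*√2 - 381924 - 618*I*√2)/(42436 + 3*I*√2) - 4893) = 5317*((-9123740 - 648*I*√2)/(42436 + 3*I*√2) - 4893) = 5317*(-4893 + (-9123740 - 648*I*√2)/(42436 + 3*I*√2)) = -26016081 + 5317*(-9123740 - 648*I*√2)/(42436 + 3*I*√2)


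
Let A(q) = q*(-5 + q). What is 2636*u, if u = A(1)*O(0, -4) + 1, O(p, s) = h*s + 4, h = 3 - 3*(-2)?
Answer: 340044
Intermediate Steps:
h = 9 (h = 3 + 6 = 9)
O(p, s) = 4 + 9*s (O(p, s) = 9*s + 4 = 4 + 9*s)
u = 129 (u = (1*(-5 + 1))*(4 + 9*(-4)) + 1 = (1*(-4))*(4 - 36) + 1 = -4*(-32) + 1 = 128 + 1 = 129)
2636*u = 2636*129 = 340044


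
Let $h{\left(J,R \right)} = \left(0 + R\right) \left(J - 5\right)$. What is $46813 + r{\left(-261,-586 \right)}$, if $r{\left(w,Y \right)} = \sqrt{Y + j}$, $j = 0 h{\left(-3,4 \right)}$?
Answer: $46813 + i \sqrt{586} \approx 46813.0 + 24.207 i$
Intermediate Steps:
$h{\left(J,R \right)} = R \left(-5 + J\right)$
$j = 0$ ($j = 0 \cdot 4 \left(-5 - 3\right) = 0 \cdot 4 \left(-8\right) = 0 \left(-32\right) = 0$)
$r{\left(w,Y \right)} = \sqrt{Y}$ ($r{\left(w,Y \right)} = \sqrt{Y + 0} = \sqrt{Y}$)
$46813 + r{\left(-261,-586 \right)} = 46813 + \sqrt{-586} = 46813 + i \sqrt{586}$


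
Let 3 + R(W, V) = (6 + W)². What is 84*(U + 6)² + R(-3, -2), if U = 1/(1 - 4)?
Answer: 8110/3 ≈ 2703.3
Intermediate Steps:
U = -⅓ (U = 1/(-3) = -⅓ ≈ -0.33333)
R(W, V) = -3 + (6 + W)²
84*(U + 6)² + R(-3, -2) = 84*(-⅓ + 6)² + (-3 + (6 - 3)²) = 84*(17/3)² + (-3 + 3²) = 84*(289/9) + (-3 + 9) = 8092/3 + 6 = 8110/3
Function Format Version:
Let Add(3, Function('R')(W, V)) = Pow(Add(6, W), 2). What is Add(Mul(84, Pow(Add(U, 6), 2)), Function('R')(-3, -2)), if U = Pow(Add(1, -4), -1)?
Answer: Rational(8110, 3) ≈ 2703.3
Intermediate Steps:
U = Rational(-1, 3) (U = Pow(-3, -1) = Rational(-1, 3) ≈ -0.33333)
Function('R')(W, V) = Add(-3, Pow(Add(6, W), 2))
Add(Mul(84, Pow(Add(U, 6), 2)), Function('R')(-3, -2)) = Add(Mul(84, Pow(Add(Rational(-1, 3), 6), 2)), Add(-3, Pow(Add(6, -3), 2))) = Add(Mul(84, Pow(Rational(17, 3), 2)), Add(-3, Pow(3, 2))) = Add(Mul(84, Rational(289, 9)), Add(-3, 9)) = Add(Rational(8092, 3), 6) = Rational(8110, 3)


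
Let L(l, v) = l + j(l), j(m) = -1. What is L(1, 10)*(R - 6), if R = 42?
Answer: 0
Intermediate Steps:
L(l, v) = -1 + l (L(l, v) = l - 1 = -1 + l)
L(1, 10)*(R - 6) = (-1 + 1)*(42 - 6) = 0*36 = 0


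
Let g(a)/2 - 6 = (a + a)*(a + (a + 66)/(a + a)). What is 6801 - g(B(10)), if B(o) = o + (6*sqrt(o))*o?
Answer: -137763 - 4920*sqrt(10) ≈ -1.5332e+5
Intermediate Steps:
B(o) = o + 6*o**(3/2)
g(a) = 12 + 4*a*(a + (66 + a)/(2*a)) (g(a) = 12 + 2*((a + a)*(a + (a + 66)/(a + a))) = 12 + 2*((2*a)*(a + (66 + a)/((2*a)))) = 12 + 2*((2*a)*(a + (66 + a)*(1/(2*a)))) = 12 + 2*((2*a)*(a + (66 + a)/(2*a))) = 12 + 2*(2*a*(a + (66 + a)/(2*a))) = 12 + 4*a*(a + (66 + a)/(2*a)))
6801 - g(B(10)) = 6801 - (144 + 2*(10 + 6*10**(3/2)) + 4*(10 + 6*10**(3/2))**2) = 6801 - (144 + 2*(10 + 6*(10*sqrt(10))) + 4*(10 + 6*(10*sqrt(10)))**2) = 6801 - (144 + 2*(10 + 60*sqrt(10)) + 4*(10 + 60*sqrt(10))**2) = 6801 - (144 + (20 + 120*sqrt(10)) + 4*(10 + 60*sqrt(10))**2) = 6801 - (164 + 4*(10 + 60*sqrt(10))**2 + 120*sqrt(10)) = 6801 + (-164 - 120*sqrt(10) - 4*(10 + 60*sqrt(10))**2) = 6637 - 120*sqrt(10) - 4*(10 + 60*sqrt(10))**2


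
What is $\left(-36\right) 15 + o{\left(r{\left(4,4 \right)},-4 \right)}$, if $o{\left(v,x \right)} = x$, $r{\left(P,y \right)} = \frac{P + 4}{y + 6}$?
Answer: $-544$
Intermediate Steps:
$r{\left(P,y \right)} = \frac{4 + P}{6 + y}$
$\left(-36\right) 15 + o{\left(r{\left(4,4 \right)},-4 \right)} = \left(-36\right) 15 - 4 = -540 - 4 = -544$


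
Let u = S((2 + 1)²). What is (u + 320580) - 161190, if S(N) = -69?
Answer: 159321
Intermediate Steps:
u = -69
(u + 320580) - 161190 = (-69 + 320580) - 161190 = 320511 - 161190 = 159321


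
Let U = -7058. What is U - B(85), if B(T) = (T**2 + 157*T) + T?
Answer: -27713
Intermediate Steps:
B(T) = T**2 + 158*T
U - B(85) = -7058 - 85*(158 + 85) = -7058 - 85*243 = -7058 - 1*20655 = -7058 - 20655 = -27713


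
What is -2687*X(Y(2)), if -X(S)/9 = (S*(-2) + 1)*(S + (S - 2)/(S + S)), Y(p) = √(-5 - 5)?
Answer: 1088235/2 + 24183*I*√10/10 ≈ 5.4412e+5 + 7647.3*I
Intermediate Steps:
Y(p) = I*√10 (Y(p) = √(-10) = I*√10)
X(S) = -9*(1 - 2*S)*(S + (-2 + S)/(2*S)) (X(S) = -9*(S*(-2) + 1)*(S + (S - 2)/(S + S)) = -9*(-2*S + 1)*(S + (-2 + S)/((2*S))) = -9*(1 - 2*S)*(S + (-2 + S)*(1/(2*S))) = -9*(1 - 2*S)*(S + (-2 + S)/(2*S)))
-2687*X(Y(2)) = -2687*(-45/2 + 9/((I*√10)) + 18*(I*√10)²) = -2687*(-45/2 + 9*(-I*√10/10) + 18*(-10)) = -2687*(-45/2 - 9*I*√10/10 - 180) = -2687*(-405/2 - 9*I*√10/10) = 1088235/2 + 24183*I*√10/10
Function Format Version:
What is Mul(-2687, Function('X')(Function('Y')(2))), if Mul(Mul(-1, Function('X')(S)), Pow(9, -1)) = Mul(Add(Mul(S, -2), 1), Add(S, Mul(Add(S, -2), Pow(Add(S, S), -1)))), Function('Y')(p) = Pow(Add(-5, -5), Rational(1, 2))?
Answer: Add(Rational(1088235, 2), Mul(Rational(24183, 10), I, Pow(10, Rational(1, 2)))) ≈ Add(5.4412e+5, Mul(7647.3, I))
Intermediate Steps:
Function('Y')(p) = Mul(I, Pow(10, Rational(1, 2))) (Function('Y')(p) = Pow(-10, Rational(1, 2)) = Mul(I, Pow(10, Rational(1, 2))))
Function('X')(S) = Mul(-9, Add(1, Mul(-2, S)), Add(S, Mul(Rational(1, 2), Pow(S, -1), Add(-2, S)))) (Function('X')(S) = Mul(-9, Mul(Add(Mul(S, -2), 1), Add(S, Mul(Add(S, -2), Pow(Add(S, S), -1))))) = Mul(-9, Mul(Add(Mul(-2, S), 1), Add(S, Mul(Add(-2, S), Pow(Mul(2, S), -1))))) = Mul(-9, Mul(Add(1, Mul(-2, S)), Add(S, Mul(Add(-2, S), Mul(Rational(1, 2), Pow(S, -1)))))) = Mul(-9, Mul(Add(1, Mul(-2, S)), Add(S, Mul(Rational(1, 2), Pow(S, -1), Add(-2, S))))) = Mul(-9, Add(1, Mul(-2, S)), Add(S, Mul(Rational(1, 2), Pow(S, -1), Add(-2, S)))))
Mul(-2687, Function('X')(Function('Y')(2))) = Mul(-2687, Add(Rational(-45, 2), Mul(9, Pow(Mul(I, Pow(10, Rational(1, 2))), -1)), Mul(18, Pow(Mul(I, Pow(10, Rational(1, 2))), 2)))) = Mul(-2687, Add(Rational(-45, 2), Mul(9, Mul(Rational(-1, 10), I, Pow(10, Rational(1, 2)))), Mul(18, -10))) = Mul(-2687, Add(Rational(-45, 2), Mul(Rational(-9, 10), I, Pow(10, Rational(1, 2))), -180)) = Mul(-2687, Add(Rational(-405, 2), Mul(Rational(-9, 10), I, Pow(10, Rational(1, 2))))) = Add(Rational(1088235, 2), Mul(Rational(24183, 10), I, Pow(10, Rational(1, 2))))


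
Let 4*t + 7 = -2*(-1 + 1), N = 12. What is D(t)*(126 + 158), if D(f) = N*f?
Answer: -5964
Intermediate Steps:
t = -7/4 (t = -7/4 + (-2*(-1 + 1))/4 = -7/4 + (-2*0)/4 = -7/4 + (1/4)*0 = -7/4 + 0 = -7/4 ≈ -1.7500)
D(f) = 12*f
D(t)*(126 + 158) = (12*(-7/4))*(126 + 158) = -21*284 = -5964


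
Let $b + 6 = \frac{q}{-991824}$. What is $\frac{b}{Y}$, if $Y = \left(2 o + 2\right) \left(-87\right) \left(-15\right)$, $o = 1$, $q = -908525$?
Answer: $- \frac{5042419}{5177321280} \approx -0.00097394$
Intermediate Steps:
$b = - \frac{5042419}{991824}$ ($b = -6 - \frac{908525}{-991824} = -6 - - \frac{908525}{991824} = -6 + \frac{908525}{991824} = - \frac{5042419}{991824} \approx -5.084$)
$Y = 5220$ ($Y = \left(2 \cdot 1 + 2\right) \left(-87\right) \left(-15\right) = \left(2 + 2\right) \left(-87\right) \left(-15\right) = 4 \left(-87\right) \left(-15\right) = \left(-348\right) \left(-15\right) = 5220$)
$\frac{b}{Y} = - \frac{5042419}{991824 \cdot 5220} = \left(- \frac{5042419}{991824}\right) \frac{1}{5220} = - \frac{5042419}{5177321280}$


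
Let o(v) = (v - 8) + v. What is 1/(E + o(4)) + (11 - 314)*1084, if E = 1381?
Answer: -453592211/1381 ≈ -3.2845e+5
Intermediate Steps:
o(v) = -8 + 2*v (o(v) = (-8 + v) + v = -8 + 2*v)
1/(E + o(4)) + (11 - 314)*1084 = 1/(1381 + (-8 + 2*4)) + (11 - 314)*1084 = 1/(1381 + (-8 + 8)) - 303*1084 = 1/(1381 + 0) - 328452 = 1/1381 - 328452 = -453592211/1381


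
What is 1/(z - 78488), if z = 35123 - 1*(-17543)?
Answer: -1/25822 ≈ -3.8727e-5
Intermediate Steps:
z = 52666 (z = 35123 + 17543 = 52666)
1/(z - 78488) = 1/(52666 - 78488) = 1/(-25822) = -1/25822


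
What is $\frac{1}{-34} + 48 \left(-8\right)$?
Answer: $- \frac{13057}{34} \approx -384.03$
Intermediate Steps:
$\frac{1}{-34} + 48 \left(-8\right) = - \frac{1}{34} - 384 = - \frac{13057}{34}$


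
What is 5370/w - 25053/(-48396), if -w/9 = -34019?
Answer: 881154287/1646383524 ≈ 0.53521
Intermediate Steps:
w = 306171 (w = -9*(-34019) = 306171)
5370/w - 25053/(-48396) = 5370/306171 - 25053/(-48396) = 5370*(1/306171) - 25053*(-1/48396) = 1790/102057 + 8351/16132 = 881154287/1646383524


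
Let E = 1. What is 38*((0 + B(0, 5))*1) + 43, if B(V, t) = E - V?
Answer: 81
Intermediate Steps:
B(V, t) = 1 - V
38*((0 + B(0, 5))*1) + 43 = 38*((0 + (1 - 1*0))*1) + 43 = 38*((0 + (1 + 0))*1) + 43 = 38*((0 + 1)*1) + 43 = 38*(1*1) + 43 = 38*1 + 43 = 38 + 43 = 81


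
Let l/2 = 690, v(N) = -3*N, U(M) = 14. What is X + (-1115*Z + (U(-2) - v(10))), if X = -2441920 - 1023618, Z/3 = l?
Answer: -8081594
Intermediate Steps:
l = 1380 (l = 2*690 = 1380)
Z = 4140 (Z = 3*1380 = 4140)
X = -3465538
X + (-1115*Z + (U(-2) - v(10))) = -3465538 + (-1115*4140 + (14 - (-3)*10)) = -3465538 + (-4616100 + (14 - 1*(-30))) = -3465538 + (-4616100 + (14 + 30)) = -3465538 + (-4616100 + 44) = -3465538 - 4616056 = -8081594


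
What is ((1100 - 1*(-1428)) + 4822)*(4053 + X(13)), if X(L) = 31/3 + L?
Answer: 29961050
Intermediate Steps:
X(L) = 31/3 + L (X(L) = 31*(1/3) + L = 31/3 + L)
((1100 - 1*(-1428)) + 4822)*(4053 + X(13)) = ((1100 - 1*(-1428)) + 4822)*(4053 + (31/3 + 13)) = ((1100 + 1428) + 4822)*(4053 + 70/3) = (2528 + 4822)*(12229/3) = 7350*(12229/3) = 29961050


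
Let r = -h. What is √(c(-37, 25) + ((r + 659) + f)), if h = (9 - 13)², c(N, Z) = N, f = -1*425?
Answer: √181 ≈ 13.454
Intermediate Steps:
f = -425
h = 16 (h = (-4)² = 16)
r = -16 (r = -1*16 = -16)
√(c(-37, 25) + ((r + 659) + f)) = √(-37 + ((-16 + 659) - 425)) = √(-37 + (643 - 425)) = √(-37 + 218) = √181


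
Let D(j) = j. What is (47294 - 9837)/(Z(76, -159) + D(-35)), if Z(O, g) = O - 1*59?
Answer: -37457/18 ≈ -2080.9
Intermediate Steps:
Z(O, g) = -59 + O (Z(O, g) = O - 59 = -59 + O)
(47294 - 9837)/(Z(76, -159) + D(-35)) = (47294 - 9837)/((-59 + 76) - 35) = 37457/(17 - 35) = 37457/(-18) = 37457*(-1/18) = -37457/18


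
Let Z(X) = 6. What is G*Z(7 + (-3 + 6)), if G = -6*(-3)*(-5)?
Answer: -540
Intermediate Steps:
G = -90 (G = 18*(-5) = -90)
G*Z(7 + (-3 + 6)) = -90*6 = -540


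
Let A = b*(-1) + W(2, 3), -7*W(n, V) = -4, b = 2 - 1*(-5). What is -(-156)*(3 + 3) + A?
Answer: 6507/7 ≈ 929.57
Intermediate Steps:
b = 7 (b = 2 + 5 = 7)
W(n, V) = 4/7 (W(n, V) = -⅐*(-4) = 4/7)
A = -45/7 (A = 7*(-1) + 4/7 = -7 + 4/7 = -45/7 ≈ -6.4286)
-(-156)*(3 + 3) + A = -(-156)*(3 + 3) - 45/7 = -(-156)*6 - 45/7 = -52*(-18) - 45/7 = 936 - 45/7 = 6507/7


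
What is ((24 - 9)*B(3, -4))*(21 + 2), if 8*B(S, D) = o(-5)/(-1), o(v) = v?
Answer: 1725/8 ≈ 215.63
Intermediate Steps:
B(S, D) = 5/8 (B(S, D) = (-5/(-1))/8 = (-5*(-1))/8 = (⅛)*5 = 5/8)
((24 - 9)*B(3, -4))*(21 + 2) = ((24 - 9)*(5/8))*(21 + 2) = (15*(5/8))*23 = (75/8)*23 = 1725/8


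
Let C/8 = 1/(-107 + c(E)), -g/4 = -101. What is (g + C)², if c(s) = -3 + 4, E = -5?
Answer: 458302464/2809 ≈ 1.6316e+5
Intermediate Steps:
g = 404 (g = -4*(-101) = 404)
c(s) = 1
C = -4/53 (C = 8/(-107 + 1) = 8/(-106) = 8*(-1/106) = -4/53 ≈ -0.075472)
(g + C)² = (404 - 4/53)² = (21408/53)² = 458302464/2809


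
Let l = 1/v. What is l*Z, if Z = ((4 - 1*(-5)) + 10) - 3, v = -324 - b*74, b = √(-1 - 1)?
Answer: -648/14491 + 148*I*√2/14491 ≈ -0.044717 + 0.014444*I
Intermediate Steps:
b = I*√2 (b = √(-2) = I*√2 ≈ 1.4142*I)
v = -324 - 74*I*√2 (v = -324 - I*√2*74 = -324 - 74*I*√2 ≈ -324.0 - 104.65*I)
Z = 16 (Z = ((4 + 5) + 10) - 3 = (9 + 10) - 3 = 19 - 3 = 16)
l = 1/(-324 - 74*I*√2) ≈ -0.0027948 + 0.00090273*I
l*Z = (I/(2*(-162*I + 37*√2)))*16 = 8*I/(-162*I + 37*√2)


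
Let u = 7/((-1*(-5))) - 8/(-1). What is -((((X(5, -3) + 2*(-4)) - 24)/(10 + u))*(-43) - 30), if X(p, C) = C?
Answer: -4615/97 ≈ -47.577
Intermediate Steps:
u = 47/5 (u = 7/5 - 8*(-1) = 7*(1/5) + 8 = 7/5 + 8 = 47/5 ≈ 9.4000)
-((((X(5, -3) + 2*(-4)) - 24)/(10 + u))*(-43) - 30) = -((((-3 + 2*(-4)) - 24)/(10 + 47/5))*(-43) - 30) = -((((-3 - 8) - 24)/(97/5))*(-43) - 30) = -(((-11 - 24)*(5/97))*(-43) - 30) = -(-35*5/97*(-43) - 30) = -(-175/97*(-43) - 30) = -(7525/97 - 30) = -1*4615/97 = -4615/97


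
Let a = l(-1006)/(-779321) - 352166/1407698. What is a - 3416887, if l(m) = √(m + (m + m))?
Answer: -2404972674146/703849 - I*√3018/779321 ≈ -3.4169e+6 - 7.0493e-5*I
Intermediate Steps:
l(m) = √3*√m (l(m) = √(m + 2*m) = √(3*m) = √3*√m)
a = -176083/703849 - I*√3018/779321 (a = (√3*√(-1006))/(-779321) - 352166/1407698 = (√3*(I*√1006))*(-1/779321) - 352166*1/1407698 = (I*√3018)*(-1/779321) - 176083/703849 = -I*√3018/779321 - 176083/703849 = -176083/703849 - I*√3018/779321 ≈ -0.25017 - 7.0493e-5*I)
a - 3416887 = (-176083/703849 - I*√3018/779321) - 3416887 = -2404972674146/703849 - I*√3018/779321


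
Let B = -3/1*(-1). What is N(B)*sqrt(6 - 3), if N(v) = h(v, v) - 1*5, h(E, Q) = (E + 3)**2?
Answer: 31*sqrt(3) ≈ 53.694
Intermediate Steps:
h(E, Q) = (3 + E)**2
B = 3 (B = -3*1*(-1) = -3*(-1) = 3)
N(v) = -5 + (3 + v)**2 (N(v) = (3 + v)**2 - 1*5 = (3 + v)**2 - 5 = -5 + (3 + v)**2)
N(B)*sqrt(6 - 3) = (-5 + (3 + 3)**2)*sqrt(6 - 3) = (-5 + 6**2)*sqrt(3) = (-5 + 36)*sqrt(3) = 31*sqrt(3)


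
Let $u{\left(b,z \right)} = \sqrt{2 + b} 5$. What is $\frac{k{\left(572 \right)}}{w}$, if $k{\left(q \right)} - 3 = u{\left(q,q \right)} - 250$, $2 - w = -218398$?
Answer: $- \frac{19}{16800} + \frac{\sqrt{574}}{43680} \approx -0.00058246$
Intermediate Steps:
$w = 218400$ ($w = 2 - -218398 = 2 + 218398 = 218400$)
$u{\left(b,z \right)} = 5 \sqrt{2 + b}$
$k{\left(q \right)} = -247 + 5 \sqrt{2 + q}$ ($k{\left(q \right)} = 3 + \left(5 \sqrt{2 + q} - 250\right) = 3 + \left(-250 + 5 \sqrt{2 + q}\right) = -247 + 5 \sqrt{2 + q}$)
$\frac{k{\left(572 \right)}}{w} = \frac{-247 + 5 \sqrt{2 + 572}}{218400} = \left(-247 + 5 \sqrt{574}\right) \frac{1}{218400} = - \frac{19}{16800} + \frac{\sqrt{574}}{43680}$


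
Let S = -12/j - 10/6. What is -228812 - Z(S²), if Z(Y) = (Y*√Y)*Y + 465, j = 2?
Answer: -62150654/243 ≈ -2.5576e+5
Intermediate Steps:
S = -23/3 (S = -12/2 - 10/6 = -12*½ - 10*⅙ = -6 - 5/3 = -23/3 ≈ -7.6667)
Z(Y) = 465 + Y^(5/2) (Z(Y) = Y^(3/2)*Y + 465 = Y^(5/2) + 465 = 465 + Y^(5/2))
-228812 - Z(S²) = -228812 - (465 + ((-23/3)²)^(5/2)) = -228812 - (465 + (529/9)^(5/2)) = -228812 - (465 + 6436343/243) = -228812 - 1*6549338/243 = -228812 - 6549338/243 = -62150654/243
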